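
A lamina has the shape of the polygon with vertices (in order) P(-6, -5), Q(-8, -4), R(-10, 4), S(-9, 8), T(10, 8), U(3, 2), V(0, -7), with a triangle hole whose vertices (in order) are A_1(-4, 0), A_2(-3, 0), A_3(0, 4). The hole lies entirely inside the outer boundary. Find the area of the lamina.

173.5

Outer boundary:
Apply the shoelace (surveyor's) formula: 2A = Σ (x_i·y_{i+1} − x_{i+1}·y_i), indices taken mod 7.
Cross-terms: -16, -72, -44, -152, -4, -21, -42  ⇒  Σ = -351
Area = |Σ|/2 = 175.5.
Hole:
Σ = (0) + (-12) + (16) = 4
Area = |Σ|/2 = 2.
Net area = 175.5 − 2 = 173.5.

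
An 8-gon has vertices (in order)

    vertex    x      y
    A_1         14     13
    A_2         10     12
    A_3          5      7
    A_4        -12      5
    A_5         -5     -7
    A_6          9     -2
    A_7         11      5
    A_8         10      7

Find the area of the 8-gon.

232.5

Apply the shoelace formula: 2A = Σ (x_i·y_{i+1} − x_{i+1}·y_i), indices taken mod 8.
Cross-terms: 38, 10, 109, 109, 73, 67, 27, 32  ⇒  Σ = 465
Area = |Σ|/2 = 232.5.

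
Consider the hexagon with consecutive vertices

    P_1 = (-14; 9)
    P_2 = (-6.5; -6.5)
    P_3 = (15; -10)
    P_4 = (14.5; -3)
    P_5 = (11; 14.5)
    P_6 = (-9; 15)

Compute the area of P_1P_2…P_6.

Σ = (149.5) + (162.5) + (100) + (243.25) + (295.5) + (129) = 1079.75
Area = |Σ|/2 = 539.875.

539.875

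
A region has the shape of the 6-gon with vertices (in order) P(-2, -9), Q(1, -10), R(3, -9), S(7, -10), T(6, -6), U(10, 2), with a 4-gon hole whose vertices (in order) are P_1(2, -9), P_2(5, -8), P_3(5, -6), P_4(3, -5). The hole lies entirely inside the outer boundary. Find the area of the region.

36

Outer boundary:
Σ = (29) + (21) + (33) + (18) + (72) + (-86) = 87
Area = |Σ|/2 = 43.5.
Hole:
Σ = (29) + (10) + (-7) + (-17) = 15
Area = |Σ|/2 = 7.5.
Net area = 43.5 − 7.5 = 36.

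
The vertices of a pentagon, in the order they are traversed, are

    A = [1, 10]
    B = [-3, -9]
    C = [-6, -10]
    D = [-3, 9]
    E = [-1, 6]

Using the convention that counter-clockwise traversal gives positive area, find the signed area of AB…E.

-56

Cross-terms: 21, -24, -84, -9, -16  ⇒  Σ = -112
Signed area = Σ/2 = -56 (negative ⇒ clockwise traversal).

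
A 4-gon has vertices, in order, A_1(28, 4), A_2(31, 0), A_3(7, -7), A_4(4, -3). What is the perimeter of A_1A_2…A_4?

60

|A_1A_2| = √((3)² + (-4)²) = √25 = 5
|A_2A_3| = √((-24)² + (-7)²) = √625 = 25
|A_3A_4| = √((-3)² + (4)²) = √25 = 5
|A_4A_1| = √((24)² + (7)²) = √625 = 25
Perimeter = 5 + 25 + 5 + 25 = 60.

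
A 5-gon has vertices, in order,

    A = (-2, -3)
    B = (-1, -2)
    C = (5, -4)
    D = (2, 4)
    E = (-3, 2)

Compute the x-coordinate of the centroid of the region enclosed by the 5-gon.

7/9

Apply Gauss's area formula. First the cross-terms c_i = x_i·y_{i+1} − x_{i+1}·y_i:
  1, 14, 28, 16, 13  ⇒  2A = 72, A = 36.
Then Σ (x_i + x_{i+1})·c_i = 168, so x̄ = 168 / (6·36) = 7/9.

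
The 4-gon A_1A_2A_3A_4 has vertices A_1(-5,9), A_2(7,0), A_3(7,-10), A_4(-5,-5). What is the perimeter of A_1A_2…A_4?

|A_1A_2| = √((12)² + (-9)²) = √225 = 15
|A_2A_3| = √((0)² + (-10)²) = √100 = 10
|A_3A_4| = √((-12)² + (5)²) = √169 = 13
|A_4A_1| = √((0)² + (14)²) = √196 = 14
Perimeter = 15 + 10 + 13 + 14 = 52.

52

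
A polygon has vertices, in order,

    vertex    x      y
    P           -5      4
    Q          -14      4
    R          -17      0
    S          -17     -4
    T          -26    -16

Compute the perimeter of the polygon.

|PQ| = √((-9)² + (0)²) = √81 = 9
|QR| = √((-3)² + (-4)²) = √25 = 5
|RS| = √((0)² + (-4)²) = √16 = 4
|ST| = √((-9)² + (-12)²) = √225 = 15
|TP| = √((21)² + (20)²) = √841 = 29
Perimeter = 9 + 5 + 4 + 15 + 29 = 62.

62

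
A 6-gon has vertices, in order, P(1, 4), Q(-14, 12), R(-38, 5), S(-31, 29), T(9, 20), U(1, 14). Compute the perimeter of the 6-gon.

|PQ| = √((-15)² + (8)²) = √289 = 17
|QR| = √((-24)² + (-7)²) = √625 = 25
|RS| = √((7)² + (24)²) = √625 = 25
|ST| = √((40)² + (-9)²) = √1681 = 41
|TU| = √((-8)² + (-6)²) = √100 = 10
|UP| = √((0)² + (-10)²) = √100 = 10
Perimeter = 17 + 25 + 25 + 41 + 10 + 10 = 128.

128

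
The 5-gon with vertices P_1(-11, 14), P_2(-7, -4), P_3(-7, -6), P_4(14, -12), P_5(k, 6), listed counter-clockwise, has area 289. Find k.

4

The doubled signed area Σ (x_i y_{i+1} − x_{i+1} y_i) is linear in k.
With k=0 it equals 474; the coefficient of k is 26 (from the two edges through P_5).
So 26·k + 474 = 2·289 = 578 ⇒ k = 4.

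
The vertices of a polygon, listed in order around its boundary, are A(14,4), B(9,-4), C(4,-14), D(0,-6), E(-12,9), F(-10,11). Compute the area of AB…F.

Σ = (-92) + (-110) + (-24) + (-72) + (-42) + (-194) = -534
Area = |Σ|/2 = 267.

267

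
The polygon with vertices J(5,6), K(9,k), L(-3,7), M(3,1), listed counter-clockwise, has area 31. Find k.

The doubled signed area Σ (x_i y_{i+1} − x_{i+1} y_i) is linear in k.
With k=0 it equals -2; the coefficient of k is 8 (from the two edges through K).
So 8·k + -2 = 2·31 = 62 ⇒ k = 8.

8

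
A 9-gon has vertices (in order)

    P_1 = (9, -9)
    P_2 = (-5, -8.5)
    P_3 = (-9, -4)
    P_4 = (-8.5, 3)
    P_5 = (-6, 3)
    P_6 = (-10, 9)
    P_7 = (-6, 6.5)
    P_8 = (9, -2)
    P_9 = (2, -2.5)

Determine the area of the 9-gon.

Apply the shoelace (surveyor's) formula: 2A = Σ (x_i·y_{i+1} − x_{i+1}·y_i), indices taken mod 9.
Σ = (-121.5) + (-56.5) + (-61) + (-7.5) + (-24) + (-11) + (-46.5) + (-18.5) + (4.5) = -342
Area = |Σ|/2 = 171.

171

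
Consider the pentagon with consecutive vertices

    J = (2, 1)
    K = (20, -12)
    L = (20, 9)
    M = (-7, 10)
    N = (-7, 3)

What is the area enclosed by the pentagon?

337.5

Σ = (-44) + (420) + (263) + (49) + (-13) = 675
Area = |Σ|/2 = 337.5.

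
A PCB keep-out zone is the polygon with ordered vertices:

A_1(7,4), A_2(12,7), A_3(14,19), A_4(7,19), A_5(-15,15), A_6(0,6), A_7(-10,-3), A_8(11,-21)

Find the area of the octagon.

Apply the shoelace (surveyor's) formula: 2A = Σ (x_i·y_{i+1} − x_{i+1}·y_i), indices taken mod 8.
Cross-terms: 1, 130, 133, 390, -90, 60, 243, 191  ⇒  Σ = 1058
Area = |Σ|/2 = 529.

529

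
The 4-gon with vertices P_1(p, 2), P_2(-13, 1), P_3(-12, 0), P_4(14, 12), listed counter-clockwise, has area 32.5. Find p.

The doubled signed area Σ (x_i y_{i+1} − x_{i+1} y_i) is linear in p.
With p=0 it equals -78; the coefficient of p is -11 (from the two edges through P_1).
So -11·p + -78 = 2·32.5 = 65 ⇒ p = -13.

-13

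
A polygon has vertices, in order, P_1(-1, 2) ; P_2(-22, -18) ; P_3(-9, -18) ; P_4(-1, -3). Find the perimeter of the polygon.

|P_1P_2| = √((-21)² + (-20)²) = √841 = 29
|P_2P_3| = √((13)² + (0)²) = √169 = 13
|P_3P_4| = √((8)² + (15)²) = √289 = 17
|P_4P_1| = √((0)² + (5)²) = √25 = 5
Perimeter = 29 + 13 + 17 + 5 = 64.

64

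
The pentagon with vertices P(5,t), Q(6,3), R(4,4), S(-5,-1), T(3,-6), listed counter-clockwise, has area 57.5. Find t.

The doubled signed area Σ (x_i y_{i+1} − x_{i+1} y_i) is linear in t.
With t=0 it equals 106; the coefficient of t is -3 (from the two edges through P).
So -3·t + 106 = 2·57.5 = 115 ⇒ t = -3.

-3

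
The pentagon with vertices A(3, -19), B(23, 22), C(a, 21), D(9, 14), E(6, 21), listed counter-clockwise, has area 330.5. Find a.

Write out the shoelace sum; only the two edges meeting at C involve a:
2·Area = [(23·21 − a·22) + (a·14 − 9·21)] + 431
       = -8·a + 725 = 661
⇒ a = 8.

8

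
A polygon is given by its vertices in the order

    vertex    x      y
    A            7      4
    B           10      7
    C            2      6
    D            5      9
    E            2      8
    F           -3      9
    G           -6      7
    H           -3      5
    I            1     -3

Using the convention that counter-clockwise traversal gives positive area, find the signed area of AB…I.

Σ = (9) + (46) + (-12) + (22) + (42) + (33) + (-9) + (4) + (25) = 160
Signed area = Σ/2 = 80 (positive ⇒ counter-clockwise traversal).

80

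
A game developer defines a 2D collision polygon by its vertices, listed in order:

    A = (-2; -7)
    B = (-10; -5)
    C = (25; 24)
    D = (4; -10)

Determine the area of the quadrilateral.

284.5

Apply the shoelace formula: 2A = Σ (x_i·y_{i+1} − x_{i+1}·y_i), indices taken mod 4.
A→B: (-2)(-5) − (-10)(-7) = -60
B→C: (-10)(24) − (25)(-5) = -115
C→D: (25)(-10) − (4)(24) = -346
D→A: (4)(-7) − (-2)(-10) = -48
Σ = -569
Area = |Σ|/2 = 284.5.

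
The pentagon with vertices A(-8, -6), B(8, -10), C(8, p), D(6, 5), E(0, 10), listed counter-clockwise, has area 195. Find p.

1

Write out the shoelace sum; only the two edges meeting at C involve p:
2·Area = [(8·p − 8·(-10)) + (8·5 − 6·p)] + 268
       = 2·p + 388 = 390
⇒ p = 1.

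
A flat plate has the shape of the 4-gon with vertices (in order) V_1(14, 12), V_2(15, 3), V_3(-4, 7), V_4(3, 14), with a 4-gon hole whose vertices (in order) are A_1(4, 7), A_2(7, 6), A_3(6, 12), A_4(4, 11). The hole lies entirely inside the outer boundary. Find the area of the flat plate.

116.5

Outer boundary:
Apply Gauss's area formula: 2A = Σ (x_i·y_{i+1} − x_{i+1}·y_i), indices taken mod 4.
Cross-terms: -138, 117, -77, -160  ⇒  Σ = -258
Area = |Σ|/2 = 129.
Hole:
Apply Gauss's area formula: 2A = Σ (x_i·y_{i+1} − x_{i+1}·y_i), indices taken mod 4.
A_1→A_2: (4)(6) − (7)(7) = -25
A_2→A_3: (7)(12) − (6)(6) = 48
A_3→A_4: (6)(11) − (4)(12) = 18
A_4→A_1: (4)(7) − (4)(11) = -16
Σ = 25
Area = |Σ|/2 = 12.5.
Net area = 129 − 12.5 = 116.5.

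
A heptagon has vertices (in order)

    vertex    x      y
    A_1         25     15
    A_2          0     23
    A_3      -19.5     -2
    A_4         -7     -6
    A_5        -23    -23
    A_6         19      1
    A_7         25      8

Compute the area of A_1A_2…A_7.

932.75

A_1→A_2: (25)(23) − (0)(15) = 575
A_2→A_3: (0)(-2) − (-19.5)(23) = 448.5
A_3→A_4: (-19.5)(-6) − (-7)(-2) = 103
A_4→A_5: (-7)(-23) − (-23)(-6) = 23
A_5→A_6: (-23)(1) − (19)(-23) = 414
A_6→A_7: (19)(8) − (25)(1) = 127
A_7→A_1: (25)(15) − (25)(8) = 175
Σ = 1865.5
Area = |Σ|/2 = 932.75.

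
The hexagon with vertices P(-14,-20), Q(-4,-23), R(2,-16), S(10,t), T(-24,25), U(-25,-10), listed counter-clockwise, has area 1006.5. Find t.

1

Write out the shoelace sum; only the two edges meeting at S involve t:
2·Area = [(2·t − 10·(-16)) + (10·25 − (-24)·t)] + 1577
       = 26·t + 1987 = 2013
⇒ t = 1.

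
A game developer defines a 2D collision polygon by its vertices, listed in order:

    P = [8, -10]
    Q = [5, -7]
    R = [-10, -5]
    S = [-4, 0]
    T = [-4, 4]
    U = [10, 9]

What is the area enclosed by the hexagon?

Apply the shoelace (surveyor's) formula: 2A = Σ (x_i·y_{i+1} − x_{i+1}·y_i), indices taken mod 6.
P→Q: (8)(-7) − (5)(-10) = -6
Q→R: (5)(-5) − (-10)(-7) = -95
R→S: (-10)(0) − (-4)(-5) = -20
S→T: (-4)(4) − (-4)(0) = -16
T→U: (-4)(9) − (10)(4) = -76
U→P: (10)(-10) − (8)(9) = -172
Σ = -385
Area = |Σ|/2 = 192.5.

192.5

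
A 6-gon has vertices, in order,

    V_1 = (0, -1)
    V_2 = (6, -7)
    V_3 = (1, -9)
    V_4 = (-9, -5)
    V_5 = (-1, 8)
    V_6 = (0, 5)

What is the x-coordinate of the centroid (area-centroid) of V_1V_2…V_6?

-390/209

Apply the shoelace (surveyor's) formula. First the cross-terms c_i = x_i·y_{i+1} − x_{i+1}·y_i:
  6, -47, -86, -77, -5, 0  ⇒  2A = -209, A = -104.5.
Then Σ (x_i + x_{i+1})·c_i = 1170, so x̄ = 1170 / (6·(-104.5)) = -390/209.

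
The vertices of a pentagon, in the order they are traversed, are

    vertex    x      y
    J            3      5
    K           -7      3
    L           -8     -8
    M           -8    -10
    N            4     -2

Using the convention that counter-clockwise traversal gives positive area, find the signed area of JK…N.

111

Apply Gauss's area formula: 2A = Σ (x_i·y_{i+1} − x_{i+1}·y_i), indices taken mod 5.
Cross-terms: 44, 80, 16, 56, 26  ⇒  Σ = 222
Signed area = Σ/2 = 111 (positive ⇒ counter-clockwise traversal).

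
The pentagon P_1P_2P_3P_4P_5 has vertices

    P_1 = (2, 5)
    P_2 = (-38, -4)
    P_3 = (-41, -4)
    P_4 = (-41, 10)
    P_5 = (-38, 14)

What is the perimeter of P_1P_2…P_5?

|P_1P_2| = √((-40)² + (-9)²) = √1681 = 41
|P_2P_3| = √((-3)² + (0)²) = √9 = 3
|P_3P_4| = √((0)² + (14)²) = √196 = 14
|P_4P_5| = √((3)² + (4)²) = √25 = 5
|P_5P_1| = √((40)² + (-9)²) = √1681 = 41
Perimeter = 41 + 3 + 14 + 5 + 41 = 104.

104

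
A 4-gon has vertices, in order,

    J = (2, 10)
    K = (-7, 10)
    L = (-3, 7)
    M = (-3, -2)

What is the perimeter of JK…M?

|JK| = √((-9)² + (0)²) = √81 = 9
|KL| = √((4)² + (-3)²) = √25 = 5
|LM| = √((0)² + (-9)²) = √81 = 9
|MJ| = √((5)² + (12)²) = √169 = 13
Perimeter = 9 + 5 + 9 + 13 = 36.

36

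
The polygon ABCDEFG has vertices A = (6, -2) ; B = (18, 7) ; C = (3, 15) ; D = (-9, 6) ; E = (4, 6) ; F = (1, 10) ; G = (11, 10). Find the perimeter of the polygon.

|AB| = √((12)² + (9)²) = √225 = 15
|BC| = √((-15)² + (8)²) = √289 = 17
|CD| = √((-12)² + (-9)²) = √225 = 15
|DE| = √((13)² + (0)²) = √169 = 13
|EF| = √((-3)² + (4)²) = √25 = 5
|FG| = √((10)² + (0)²) = √100 = 10
|GA| = √((-5)² + (-12)²) = √169 = 13
Perimeter = 15 + 17 + 15 + 13 + 5 + 10 + 13 = 88.

88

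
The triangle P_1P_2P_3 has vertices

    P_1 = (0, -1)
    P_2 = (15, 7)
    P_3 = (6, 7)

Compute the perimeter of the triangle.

36

|P_1P_2| = √((15)² + (8)²) = √289 = 17
|P_2P_3| = √((-9)² + (0)²) = √81 = 9
|P_3P_1| = √((-6)² + (-8)²) = √100 = 10
Perimeter = 17 + 9 + 10 = 36.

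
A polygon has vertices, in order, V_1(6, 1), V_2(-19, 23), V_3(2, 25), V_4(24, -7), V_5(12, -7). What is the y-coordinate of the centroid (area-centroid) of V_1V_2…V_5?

Apply the surveyor's formula. First the cross-terms c_i = x_i·y_{i+1} − x_{i+1}·y_i:
  157, -521, -614, -84, 54  ⇒  2A = -1008, A = -504.
Then Σ (y_i + y_{i+1})·c_i = -31440, so ȳ = -31440 / (6·(-504)) = 655/63.

655/63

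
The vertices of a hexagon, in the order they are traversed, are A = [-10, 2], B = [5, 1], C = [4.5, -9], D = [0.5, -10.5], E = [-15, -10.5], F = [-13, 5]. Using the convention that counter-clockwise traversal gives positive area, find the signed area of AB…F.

Apply Gauss's area formula: 2A = Σ (x_i·y_{i+1} − x_{i+1}·y_i), indices taken mod 6.
Σ = (-20) + (-49.5) + (-42.75) + (-162.75) + (-211.5) + (24) = -462.5
Signed area = Σ/2 = -231.25 (negative ⇒ clockwise traversal).

-231.25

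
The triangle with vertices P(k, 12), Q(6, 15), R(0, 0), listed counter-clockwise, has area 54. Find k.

12

The doubled signed area Σ (x_i y_{i+1} − x_{i+1} y_i) is linear in k.
With k=0 it equals -72; the coefficient of k is 15 (from the two edges through P).
So 15·k + -72 = 2·54 = 108 ⇒ k = 12.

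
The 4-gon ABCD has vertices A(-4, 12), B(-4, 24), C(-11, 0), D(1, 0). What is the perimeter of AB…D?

|AB| = √((0)² + (12)²) = √144 = 12
|BC| = √((-7)² + (-24)²) = √625 = 25
|CD| = √((12)² + (0)²) = √144 = 12
|DA| = √((-5)² + (12)²) = √169 = 13
Perimeter = 12 + 25 + 12 + 13 = 62.

62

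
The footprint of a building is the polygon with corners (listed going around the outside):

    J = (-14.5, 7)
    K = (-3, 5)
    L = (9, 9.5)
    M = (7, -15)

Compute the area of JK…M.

247.5

Σ = (-51.5) + (-73.5) + (-201.5) + (-168.5) = -495
Area = |Σ|/2 = 247.5.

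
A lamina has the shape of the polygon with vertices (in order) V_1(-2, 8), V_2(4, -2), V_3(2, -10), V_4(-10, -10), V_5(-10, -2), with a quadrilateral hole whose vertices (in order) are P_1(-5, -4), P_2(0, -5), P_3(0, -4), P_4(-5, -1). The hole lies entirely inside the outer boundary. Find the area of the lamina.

Outer boundary:
Apply Gauss's area formula: 2A = Σ (x_i·y_{i+1} − x_{i+1}·y_i), indices taken mod 5.
V_1→V_2: (-2)(-2) − (4)(8) = -28
V_2→V_3: (4)(-10) − (2)(-2) = -36
V_3→V_4: (2)(-10) − (-10)(-10) = -120
V_4→V_5: (-10)(-2) − (-10)(-10) = -80
V_5→V_1: (-10)(8) − (-2)(-2) = -84
Σ = -348
Area = |Σ|/2 = 174.
Hole:
Apply the surveyor's formula: 2A = Σ (x_i·y_{i+1} − x_{i+1}·y_i), indices taken mod 4.
P_1→P_2: (-5)(-5) − (0)(-4) = 25
P_2→P_3: (0)(-4) − (0)(-5) = 0
P_3→P_4: (0)(-1) − (-5)(-4) = -20
P_4→P_1: (-5)(-4) − (-5)(-1) = 15
Σ = 20
Area = |Σ|/2 = 10.
Net area = 174 − 10 = 164.

164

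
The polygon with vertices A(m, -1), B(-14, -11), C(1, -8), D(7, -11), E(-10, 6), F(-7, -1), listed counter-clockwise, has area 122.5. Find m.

-10

The doubled signed area Σ (x_i y_{i+1} − x_{i+1} y_i) is linear in m.
With m=0 it equals 145; the coefficient of m is -10 (from the two edges through A).
So -10·m + 145 = 2·122.5 = 245 ⇒ m = -10.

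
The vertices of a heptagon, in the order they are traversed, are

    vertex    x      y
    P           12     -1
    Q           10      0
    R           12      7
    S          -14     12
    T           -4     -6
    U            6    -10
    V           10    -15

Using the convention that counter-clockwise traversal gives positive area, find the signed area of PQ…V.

Apply Gauss's area formula: 2A = Σ (x_i·y_{i+1} − x_{i+1}·y_i), indices taken mod 7.
Cross-terms: 10, 70, 242, 132, 76, 10, 170  ⇒  Σ = 710
Signed area = Σ/2 = 355 (positive ⇒ counter-clockwise traversal).

355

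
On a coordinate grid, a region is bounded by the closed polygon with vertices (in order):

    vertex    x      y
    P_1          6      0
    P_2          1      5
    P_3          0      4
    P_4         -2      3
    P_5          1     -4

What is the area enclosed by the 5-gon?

35.5

Cross-terms: 30, 4, 8, 5, 24  ⇒  Σ = 71
Area = |Σ|/2 = 35.5.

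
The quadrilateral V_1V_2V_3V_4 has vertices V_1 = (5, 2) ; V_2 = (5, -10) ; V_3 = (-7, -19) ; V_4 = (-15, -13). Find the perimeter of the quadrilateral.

62

|V_1V_2| = √((0)² + (-12)²) = √144 = 12
|V_2V_3| = √((-12)² + (-9)²) = √225 = 15
|V_3V_4| = √((-8)² + (6)²) = √100 = 10
|V_4V_1| = √((20)² + (15)²) = √625 = 25
Perimeter = 12 + 15 + 10 + 25 = 62.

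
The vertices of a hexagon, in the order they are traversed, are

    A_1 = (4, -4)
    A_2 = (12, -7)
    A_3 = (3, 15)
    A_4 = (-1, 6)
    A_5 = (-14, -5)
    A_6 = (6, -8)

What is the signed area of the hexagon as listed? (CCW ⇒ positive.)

Apply Gauss's area formula: 2A = Σ (x_i·y_{i+1} − x_{i+1}·y_i), indices taken mod 6.
Σ = (20) + (201) + (33) + (89) + (142) + (8) = 493
Signed area = Σ/2 = 246.5 (positive ⇒ counter-clockwise traversal).

246.5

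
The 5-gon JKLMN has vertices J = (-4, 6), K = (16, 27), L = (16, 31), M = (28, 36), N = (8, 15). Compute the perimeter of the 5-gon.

|JK| = √((20)² + (21)²) = √841 = 29
|KL| = √((0)² + (4)²) = √16 = 4
|LM| = √((12)² + (5)²) = √169 = 13
|MN| = √((-20)² + (-21)²) = √841 = 29
|NJ| = √((-12)² + (-9)²) = √225 = 15
Perimeter = 29 + 4 + 13 + 29 + 15 = 90.

90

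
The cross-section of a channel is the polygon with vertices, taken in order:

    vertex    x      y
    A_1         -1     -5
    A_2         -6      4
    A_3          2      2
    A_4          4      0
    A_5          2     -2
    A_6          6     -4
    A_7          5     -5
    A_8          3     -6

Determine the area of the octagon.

56

Apply the shoelace (surveyor's) formula: 2A = Σ (x_i·y_{i+1} − x_{i+1}·y_i), indices taken mod 8.
Cross-terms: -34, -20, -8, -8, 4, -10, -15, -21  ⇒  Σ = -112
Area = |Σ|/2 = 56.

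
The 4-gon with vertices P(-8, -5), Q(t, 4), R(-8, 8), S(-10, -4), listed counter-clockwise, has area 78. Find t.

2

The doubled signed area Σ (x_i y_{i+1} − x_{i+1} y_i) is linear in t.
With t=0 it equals 130; the coefficient of t is 13 (from the two edges through Q).
So 13·t + 130 = 2·78 = 156 ⇒ t = 2.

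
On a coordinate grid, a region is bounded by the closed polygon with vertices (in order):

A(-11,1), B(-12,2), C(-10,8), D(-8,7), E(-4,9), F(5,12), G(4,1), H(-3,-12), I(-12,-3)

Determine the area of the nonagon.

Apply the shoelace formula: 2A = Σ (x_i·y_{i+1} − x_{i+1}·y_i), indices taken mod 9.
A→B: (-11)(2) − (-12)(1) = -10
B→C: (-12)(8) − (-10)(2) = -76
C→D: (-10)(7) − (-8)(8) = -6
D→E: (-8)(9) − (-4)(7) = -44
E→F: (-4)(12) − (5)(9) = -93
F→G: (5)(1) − (4)(12) = -43
G→H: (4)(-12) − (-3)(1) = -45
H→I: (-3)(-3) − (-12)(-12) = -135
I→A: (-12)(1) − (-11)(-3) = -45
Σ = -497
Area = |Σ|/2 = 248.5.

248.5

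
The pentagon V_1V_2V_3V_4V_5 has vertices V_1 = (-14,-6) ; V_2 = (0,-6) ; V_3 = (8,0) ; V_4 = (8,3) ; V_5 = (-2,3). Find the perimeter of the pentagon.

52

|V_1V_2| = √((14)² + (0)²) = √196 = 14
|V_2V_3| = √((8)² + (6)²) = √100 = 10
|V_3V_4| = √((0)² + (3)²) = √9 = 3
|V_4V_5| = √((-10)² + (0)²) = √100 = 10
|V_5V_1| = √((-12)² + (-9)²) = √225 = 15
Perimeter = 14 + 10 + 3 + 10 + 15 = 52.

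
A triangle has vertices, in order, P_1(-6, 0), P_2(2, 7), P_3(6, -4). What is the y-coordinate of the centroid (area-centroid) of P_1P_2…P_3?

Apply the shoelace (surveyor's) formula. First the cross-terms c_i = x_i·y_{i+1} − x_{i+1}·y_i:
  -42, -50, -24  ⇒  2A = -116, A = -58.
Then Σ (y_i + y_{i+1})·c_i = -348, so ȳ = -348 / (6·(-58)) = 1.

1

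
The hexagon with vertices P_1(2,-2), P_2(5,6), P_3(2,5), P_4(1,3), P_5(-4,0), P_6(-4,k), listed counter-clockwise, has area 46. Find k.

-6

The doubled signed area Σ (x_i y_{i+1} − x_{i+1} y_i) is linear in k.
With k=0 it equals 56; the coefficient of k is -6 (from the two edges through P_6).
So -6·k + 56 = 2·46 = 92 ⇒ k = -6.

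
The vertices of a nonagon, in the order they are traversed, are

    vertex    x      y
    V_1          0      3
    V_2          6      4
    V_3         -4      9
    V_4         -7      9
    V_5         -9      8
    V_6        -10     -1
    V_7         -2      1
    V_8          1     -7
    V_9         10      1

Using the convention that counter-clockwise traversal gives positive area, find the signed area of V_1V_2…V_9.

147.5

Σ = (-18) + (70) + (27) + (25) + (89) + (-12) + (13) + (71) + (30) = 295
Signed area = Σ/2 = 147.5 (positive ⇒ counter-clockwise traversal).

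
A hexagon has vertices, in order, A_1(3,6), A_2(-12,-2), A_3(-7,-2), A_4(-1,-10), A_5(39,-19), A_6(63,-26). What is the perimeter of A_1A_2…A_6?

|A_1A_2| = √((-15)² + (-8)²) = √289 = 17
|A_2A_3| = √((5)² + (0)²) = √25 = 5
|A_3A_4| = √((6)² + (-8)²) = √100 = 10
|A_4A_5| = √((40)² + (-9)²) = √1681 = 41
|A_5A_6| = √((24)² + (-7)²) = √625 = 25
|A_6A_1| = √((-60)² + (32)²) = √4624 = 68
Perimeter = 17 + 5 + 10 + 41 + 25 + 68 = 166.

166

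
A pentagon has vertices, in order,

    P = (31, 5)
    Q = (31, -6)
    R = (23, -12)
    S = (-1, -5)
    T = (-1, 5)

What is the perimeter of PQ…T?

88

|PQ| = √((0)² + (-11)²) = √121 = 11
|QR| = √((-8)² + (-6)²) = √100 = 10
|RS| = √((-24)² + (7)²) = √625 = 25
|ST| = √((0)² + (10)²) = √100 = 10
|TP| = √((32)² + (0)²) = √1024 = 32
Perimeter = 11 + 10 + 25 + 10 + 32 = 88.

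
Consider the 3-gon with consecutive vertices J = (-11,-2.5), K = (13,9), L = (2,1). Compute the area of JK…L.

Apply the surveyor's formula: 2A = Σ (x_i·y_{i+1} − x_{i+1}·y_i), indices taken mod 3.
Σ = (-66.5) + (-5) + (6) = -65.5
Area = |Σ|/2 = 32.75.

32.75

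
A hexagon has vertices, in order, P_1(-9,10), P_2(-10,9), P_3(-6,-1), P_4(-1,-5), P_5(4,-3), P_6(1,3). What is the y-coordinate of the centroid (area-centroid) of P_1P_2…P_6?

Apply the surveyor's formula. First the cross-terms c_i = x_i·y_{i+1} − x_{i+1}·y_i:
  19, 64, 29, 23, 15, 37  ⇒  2A = 187, A = 93.5.
Then Σ (y_i + y_{i+1})·c_i = 996, so ȳ = 996 / (6·93.5) = 332/187.

332/187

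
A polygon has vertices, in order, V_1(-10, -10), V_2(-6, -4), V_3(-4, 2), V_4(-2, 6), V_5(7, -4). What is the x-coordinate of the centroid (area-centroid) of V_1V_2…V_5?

Apply the shoelace (surveyor's) formula. First the cross-terms c_i = x_i·y_{i+1} − x_{i+1}·y_i:
  -20, -28, -20, -34, -110  ⇒  2A = -212, A = -106.
Then Σ (x_i + x_{i+1})·c_i = 880, so x̄ = 880 / (6·(-106)) = -220/159.

-220/159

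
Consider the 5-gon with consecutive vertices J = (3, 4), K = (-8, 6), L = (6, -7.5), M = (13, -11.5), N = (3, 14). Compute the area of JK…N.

Σ = (50) + (24) + (28.5) + (216.5) + (-30) = 289
Area = |Σ|/2 = 144.5.

144.5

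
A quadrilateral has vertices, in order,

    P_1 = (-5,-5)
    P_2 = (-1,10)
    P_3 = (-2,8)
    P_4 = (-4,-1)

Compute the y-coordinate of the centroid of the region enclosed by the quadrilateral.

89/18

Apply Gauss's area formula. First the cross-terms c_i = x_i·y_{i+1} − x_{i+1}·y_i:
  -55, 12, 34, 15  ⇒  2A = 6, A = 3.
Then Σ (y_i + y_{i+1})·c_i = 89, so ȳ = 89 / (6·3) = 89/18.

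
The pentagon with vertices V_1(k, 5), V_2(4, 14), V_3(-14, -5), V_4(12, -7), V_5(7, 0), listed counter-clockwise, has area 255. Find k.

The doubled signed area Σ (x_i y_{i+1} − x_{i+1} y_i) is linear in k.
With k=0 it equals 398; the coefficient of k is 14 (from the two edges through V_1).
So 14·k + 398 = 2·255 = 510 ⇒ k = 8.

8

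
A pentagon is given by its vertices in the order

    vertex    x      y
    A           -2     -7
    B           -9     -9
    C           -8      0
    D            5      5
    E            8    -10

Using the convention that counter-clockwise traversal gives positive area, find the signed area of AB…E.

Apply Gauss's area formula: 2A = Σ (x_i·y_{i+1} − x_{i+1}·y_i), indices taken mod 5.
A→B: (-2)(-9) − (-9)(-7) = -45
B→C: (-9)(0) − (-8)(-9) = -72
C→D: (-8)(5) − (5)(0) = -40
D→E: (5)(-10) − (8)(5) = -90
E→A: (8)(-7) − (-2)(-10) = -76
Σ = -323
Signed area = Σ/2 = -161.5 (negative ⇒ clockwise traversal).

-161.5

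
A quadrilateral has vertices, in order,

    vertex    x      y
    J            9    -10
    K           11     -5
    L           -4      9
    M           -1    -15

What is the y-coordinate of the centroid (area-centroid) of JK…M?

-783/179

Apply the shoelace formula. First the cross-terms c_i = x_i·y_{i+1} − x_{i+1}·y_i:
  65, 79, 69, 145  ⇒  2A = 358, A = 179.
Then Σ (y_i + y_{i+1})·c_i = -4698, so ȳ = -4698 / (6·179) = -783/179.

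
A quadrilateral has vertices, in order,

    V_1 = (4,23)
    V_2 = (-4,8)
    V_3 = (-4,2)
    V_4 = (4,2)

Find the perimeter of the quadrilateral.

52

|V_1V_2| = √((-8)² + (-15)²) = √289 = 17
|V_2V_3| = √((0)² + (-6)²) = √36 = 6
|V_3V_4| = √((8)² + (0)²) = √64 = 8
|V_4V_1| = √((0)² + (21)²) = √441 = 21
Perimeter = 17 + 6 + 8 + 21 = 52.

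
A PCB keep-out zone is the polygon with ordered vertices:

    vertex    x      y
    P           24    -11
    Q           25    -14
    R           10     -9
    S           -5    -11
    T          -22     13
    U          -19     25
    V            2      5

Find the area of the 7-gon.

Σ = (-61) + (-85) + (-155) + (-307) + (-303) + (-145) + (-142) = -1198
Area = |Σ|/2 = 599.

599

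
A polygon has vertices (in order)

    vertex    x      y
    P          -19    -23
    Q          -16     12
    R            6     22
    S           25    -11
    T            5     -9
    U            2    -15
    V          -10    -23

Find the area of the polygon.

1133

Σ = (-596) + (-424) + (-616) + (-170) + (-57) + (-196) + (-207) = -2266
Area = |Σ|/2 = 1133.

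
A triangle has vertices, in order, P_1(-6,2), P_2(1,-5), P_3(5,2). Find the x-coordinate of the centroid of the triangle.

Apply Gauss's area formula. First the cross-terms c_i = x_i·y_{i+1} − x_{i+1}·y_i:
  28, 27, 22  ⇒  2A = 77, A = 38.5.
Then Σ (x_i + x_{i+1})·c_i = 0, so x̄ = 0 / (6·38.5) = 0.

0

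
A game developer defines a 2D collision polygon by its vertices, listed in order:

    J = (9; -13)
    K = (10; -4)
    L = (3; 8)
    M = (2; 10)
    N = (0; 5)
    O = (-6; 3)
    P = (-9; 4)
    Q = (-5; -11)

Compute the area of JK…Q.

263

Apply Gauss's area formula: 2A = Σ (x_i·y_{i+1} − x_{i+1}·y_i), indices taken mod 8.
Σ = (94) + (92) + (14) + (10) + (30) + (3) + (119) + (164) = 526
Area = |Σ|/2 = 263.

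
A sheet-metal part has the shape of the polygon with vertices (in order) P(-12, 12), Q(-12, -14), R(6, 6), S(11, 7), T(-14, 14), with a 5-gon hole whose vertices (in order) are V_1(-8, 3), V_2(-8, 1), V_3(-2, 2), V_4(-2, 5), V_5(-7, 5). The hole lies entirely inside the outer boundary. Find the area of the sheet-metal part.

256

Outer boundary:
Apply the surveyor's formula: 2A = Σ (x_i·y_{i+1} − x_{i+1}·y_i), indices taken mod 5.
Cross-terms: 312, 12, -24, 252, 0  ⇒  Σ = 552
Area = |Σ|/2 = 276.
Hole:
Apply the shoelace (surveyor's) formula: 2A = Σ (x_i·y_{i+1} − x_{i+1}·y_i), indices taken mod 5.
Σ = (16) + (-14) + (-6) + (25) + (19) = 40
Area = |Σ|/2 = 20.
Net area = 276 − 20 = 256.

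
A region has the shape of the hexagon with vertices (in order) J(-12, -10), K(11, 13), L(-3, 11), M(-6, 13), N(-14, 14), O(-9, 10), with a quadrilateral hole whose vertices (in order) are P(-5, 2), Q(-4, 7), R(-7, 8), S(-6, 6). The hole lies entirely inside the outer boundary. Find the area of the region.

Outer boundary:
Apply the shoelace (surveyor's) formula: 2A = Σ (x_i·y_{i+1} − x_{i+1}·y_i), indices taken mod 6.
Cross-terms: -46, 160, 27, 98, -14, 210  ⇒  Σ = 435
Area = |Σ|/2 = 217.5.
Hole:
Apply the shoelace (surveyor's) formula: 2A = Σ (x_i·y_{i+1} − x_{i+1}·y_i), indices taken mod 4.
Σ = (-27) + (17) + (6) + (18) = 14
Area = |Σ|/2 = 7.
Net area = 217.5 − 7 = 210.5.

210.5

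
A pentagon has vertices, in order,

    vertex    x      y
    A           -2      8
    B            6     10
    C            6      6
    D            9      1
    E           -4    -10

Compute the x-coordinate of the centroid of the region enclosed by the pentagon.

233/139

Apply the shoelace (surveyor's) formula. First the cross-terms c_i = x_i·y_{i+1} − x_{i+1}·y_i:
  -68, -24, -48, -86, -52  ⇒  2A = -278, A = -139.
Then Σ (x_i + x_{i+1})·c_i = -1398, so x̄ = -1398 / (6·(-139)) = 233/139.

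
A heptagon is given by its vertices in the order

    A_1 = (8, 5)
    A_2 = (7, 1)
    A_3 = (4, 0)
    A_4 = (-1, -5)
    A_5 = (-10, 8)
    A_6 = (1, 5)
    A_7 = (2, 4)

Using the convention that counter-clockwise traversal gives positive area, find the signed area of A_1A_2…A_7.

-97.5

Apply the shoelace (surveyor's) formula: 2A = Σ (x_i·y_{i+1} − x_{i+1}·y_i), indices taken mod 7.
A_1→A_2: (8)(1) − (7)(5) = -27
A_2→A_3: (7)(0) − (4)(1) = -4
A_3→A_4: (4)(-5) − (-1)(0) = -20
A_4→A_5: (-1)(8) − (-10)(-5) = -58
A_5→A_6: (-10)(5) − (1)(8) = -58
A_6→A_7: (1)(4) − (2)(5) = -6
A_7→A_1: (2)(5) − (8)(4) = -22
Σ = -195
Signed area = Σ/2 = -97.5 (negative ⇒ clockwise traversal).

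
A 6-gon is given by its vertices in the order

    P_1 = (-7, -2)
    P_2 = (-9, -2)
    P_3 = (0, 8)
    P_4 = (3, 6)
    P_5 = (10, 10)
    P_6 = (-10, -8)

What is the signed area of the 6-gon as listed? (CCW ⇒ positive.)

Apply the surveyor's formula: 2A = Σ (x_i·y_{i+1} − x_{i+1}·y_i), indices taken mod 6.
Σ = (-4) + (-72) + (-24) + (-30) + (20) + (-36) = -146
Signed area = Σ/2 = -73 (negative ⇒ clockwise traversal).

-73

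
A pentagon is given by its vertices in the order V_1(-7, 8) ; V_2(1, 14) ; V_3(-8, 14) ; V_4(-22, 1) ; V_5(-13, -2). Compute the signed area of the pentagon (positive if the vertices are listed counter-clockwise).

Apply the shoelace (surveyor's) formula: 2A = Σ (x_i·y_{i+1} − x_{i+1}·y_i), indices taken mod 5.
Σ = (-106) + (126) + (300) + (57) + (-118) = 259
Signed area = Σ/2 = 129.5 (positive ⇒ counter-clockwise traversal).

129.5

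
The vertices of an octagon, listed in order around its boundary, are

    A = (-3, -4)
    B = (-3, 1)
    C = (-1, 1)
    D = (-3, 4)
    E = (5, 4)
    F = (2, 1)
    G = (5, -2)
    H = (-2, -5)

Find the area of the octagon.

Σ = (-15) + (-2) + (-1) + (-32) + (-3) + (-9) + (-29) + (-7) = -98
Area = |Σ|/2 = 49.

49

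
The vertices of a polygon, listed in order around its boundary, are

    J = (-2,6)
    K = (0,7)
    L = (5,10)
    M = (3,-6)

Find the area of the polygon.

51.5

Apply Gauss's area formula: 2A = Σ (x_i·y_{i+1} − x_{i+1}·y_i), indices taken mod 4.
J→K: (-2)(7) − (0)(6) = -14
K→L: (0)(10) − (5)(7) = -35
L→M: (5)(-6) − (3)(10) = -60
M→J: (3)(6) − (-2)(-6) = 6
Σ = -103
Area = |Σ|/2 = 51.5.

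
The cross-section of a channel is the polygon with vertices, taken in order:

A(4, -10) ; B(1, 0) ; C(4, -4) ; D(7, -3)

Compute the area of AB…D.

Apply the surveyor's formula: 2A = Σ (x_i·y_{i+1} − x_{i+1}·y_i), indices taken mod 4.
A→B: (4)(0) − (1)(-10) = 10
B→C: (1)(-4) − (4)(0) = -4
C→D: (4)(-3) − (7)(-4) = 16
D→A: (7)(-10) − (4)(-3) = -58
Σ = -36
Area = |Σ|/2 = 18.

18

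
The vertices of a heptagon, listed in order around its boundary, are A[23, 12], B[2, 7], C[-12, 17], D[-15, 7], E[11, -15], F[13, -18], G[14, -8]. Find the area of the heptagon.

Σ = (137) + (118) + (171) + (148) + (-3) + (148) + (352) = 1071
Area = |Σ|/2 = 535.5.

535.5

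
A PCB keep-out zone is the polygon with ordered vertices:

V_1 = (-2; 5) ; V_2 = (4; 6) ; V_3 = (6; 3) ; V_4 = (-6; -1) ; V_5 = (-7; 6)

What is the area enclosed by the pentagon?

Apply the shoelace (surveyor's) formula: 2A = Σ (x_i·y_{i+1} − x_{i+1}·y_i), indices taken mod 5.
Σ = (-32) + (-24) + (12) + (-43) + (-23) = -110
Area = |Σ|/2 = 55.

55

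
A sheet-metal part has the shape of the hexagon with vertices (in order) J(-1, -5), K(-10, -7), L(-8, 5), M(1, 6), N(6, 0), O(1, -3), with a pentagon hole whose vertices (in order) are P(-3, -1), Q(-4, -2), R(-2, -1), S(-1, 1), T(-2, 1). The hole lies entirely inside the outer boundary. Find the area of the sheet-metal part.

129.5

Outer boundary:
Apply the surveyor's formula: 2A = Σ (x_i·y_{i+1} − x_{i+1}·y_i), indices taken mod 6.
Cross-terms: -43, -106, -53, -36, -18, -8  ⇒  Σ = -264
Area = |Σ|/2 = 132.
Hole:
Apply the surveyor's formula: 2A = Σ (x_i·y_{i+1} − x_{i+1}·y_i), indices taken mod 5.
P→Q: (-3)(-2) − (-4)(-1) = 2
Q→R: (-4)(-1) − (-2)(-2) = 0
R→S: (-2)(1) − (-1)(-1) = -3
S→T: (-1)(1) − (-2)(1) = 1
T→P: (-2)(-1) − (-3)(1) = 5
Σ = 5
Area = |Σ|/2 = 2.5.
Net area = 132 − 2.5 = 129.5.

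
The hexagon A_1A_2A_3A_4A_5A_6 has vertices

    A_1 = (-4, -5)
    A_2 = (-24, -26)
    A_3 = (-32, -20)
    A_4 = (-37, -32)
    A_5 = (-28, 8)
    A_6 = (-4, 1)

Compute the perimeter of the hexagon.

124

|A_1A_2| = √((-20)² + (-21)²) = √841 = 29
|A_2A_3| = √((-8)² + (6)²) = √100 = 10
|A_3A_4| = √((-5)² + (-12)²) = √169 = 13
|A_4A_5| = √((9)² + (40)²) = √1681 = 41
|A_5A_6| = √((24)² + (-7)²) = √625 = 25
|A_6A_1| = √((0)² + (-6)²) = √36 = 6
Perimeter = 29 + 10 + 13 + 41 + 25 + 6 = 124.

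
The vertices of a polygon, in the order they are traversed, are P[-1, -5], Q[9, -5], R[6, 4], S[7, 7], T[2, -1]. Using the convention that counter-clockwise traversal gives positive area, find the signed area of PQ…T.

49

Apply Gauss's area formula: 2A = Σ (x_i·y_{i+1} − x_{i+1}·y_i), indices taken mod 5.
Cross-terms: 50, 66, 14, -21, -11  ⇒  Σ = 98
Signed area = Σ/2 = 49 (positive ⇒ counter-clockwise traversal).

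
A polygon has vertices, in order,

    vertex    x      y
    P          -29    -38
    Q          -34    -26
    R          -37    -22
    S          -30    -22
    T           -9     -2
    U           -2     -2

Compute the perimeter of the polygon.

106

|PQ| = √((-5)² + (12)²) = √169 = 13
|QR| = √((-3)² + (4)²) = √25 = 5
|RS| = √((7)² + (0)²) = √49 = 7
|ST| = √((21)² + (20)²) = √841 = 29
|TU| = √((7)² + (0)²) = √49 = 7
|UP| = √((-27)² + (-36)²) = √2025 = 45
Perimeter = 13 + 5 + 7 + 29 + 7 + 45 = 106.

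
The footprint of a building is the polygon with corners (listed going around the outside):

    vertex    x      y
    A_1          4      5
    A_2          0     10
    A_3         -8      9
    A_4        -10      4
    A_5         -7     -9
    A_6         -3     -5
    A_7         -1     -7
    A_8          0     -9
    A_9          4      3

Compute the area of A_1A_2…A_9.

Apply the shoelace formula: 2A = Σ (x_i·y_{i+1} − x_{i+1}·y_i), indices taken mod 9.
Σ = (40) + (80) + (58) + (118) + (8) + (16) + (9) + (36) + (8) = 373
Area = |Σ|/2 = 186.5.

186.5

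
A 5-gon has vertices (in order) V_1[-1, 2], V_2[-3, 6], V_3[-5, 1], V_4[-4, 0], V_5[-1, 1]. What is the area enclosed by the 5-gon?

Apply the surveyor's formula: 2A = Σ (x_i·y_{i+1} − x_{i+1}·y_i), indices taken mod 5.
Σ = (0) + (27) + (4) + (-4) + (-1) = 26
Area = |Σ|/2 = 13.

13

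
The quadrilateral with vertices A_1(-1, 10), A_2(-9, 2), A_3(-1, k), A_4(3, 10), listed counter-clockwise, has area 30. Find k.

The doubled signed area Σ (x_i y_{i+1} − x_{i+1} y_i) is linear in k.
With k=0 it equals 120; the coefficient of k is -12 (from the two edges through A_3).
So -12·k + 120 = 2·30 = 60 ⇒ k = 5.

5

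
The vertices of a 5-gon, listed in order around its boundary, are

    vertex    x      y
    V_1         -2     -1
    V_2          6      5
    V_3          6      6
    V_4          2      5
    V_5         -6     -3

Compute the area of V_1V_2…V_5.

Σ = (-4) + (6) + (18) + (24) + (0) = 44
Area = |Σ|/2 = 22.

22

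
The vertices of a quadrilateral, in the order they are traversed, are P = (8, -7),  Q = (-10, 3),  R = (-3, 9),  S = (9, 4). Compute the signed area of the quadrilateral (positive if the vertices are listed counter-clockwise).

-157.5

Apply Gauss's area formula: 2A = Σ (x_i·y_{i+1} − x_{i+1}·y_i), indices taken mod 4.
P→Q: (8)(3) − (-10)(-7) = -46
Q→R: (-10)(9) − (-3)(3) = -81
R→S: (-3)(4) − (9)(9) = -93
S→P: (9)(-7) − (8)(4) = -95
Σ = -315
Signed area = Σ/2 = -157.5 (negative ⇒ clockwise traversal).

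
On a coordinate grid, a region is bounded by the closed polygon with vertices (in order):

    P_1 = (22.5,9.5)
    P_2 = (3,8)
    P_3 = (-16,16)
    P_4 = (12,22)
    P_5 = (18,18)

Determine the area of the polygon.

315.25

Apply the shoelace formula: 2A = Σ (x_i·y_{i+1} − x_{i+1}·y_i), indices taken mod 5.
P_1→P_2: (22.5)(8) − (3)(9.5) = 151.5
P_2→P_3: (3)(16) − (-16)(8) = 176
P_3→P_4: (-16)(22) − (12)(16) = -544
P_4→P_5: (12)(18) − (18)(22) = -180
P_5→P_1: (18)(9.5) − (22.5)(18) = -234
Σ = -630.5
Area = |Σ|/2 = 315.25.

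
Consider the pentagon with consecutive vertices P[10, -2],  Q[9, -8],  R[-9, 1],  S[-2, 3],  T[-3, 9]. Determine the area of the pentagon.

Apply the surveyor's formula: 2A = Σ (x_i·y_{i+1} − x_{i+1}·y_i), indices taken mod 5.
Cross-terms: -62, -63, -25, -9, -84  ⇒  Σ = -243
Area = |Σ|/2 = 121.5.

121.5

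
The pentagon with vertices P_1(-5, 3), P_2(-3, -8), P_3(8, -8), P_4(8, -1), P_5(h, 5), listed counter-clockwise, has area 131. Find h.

1

The doubled signed area Σ (x_i y_{i+1} − x_{i+1} y_i) is linear in h.
With h=0 it equals 258; the coefficient of h is 4 (from the two edges through P_5).
So 4·h + 258 = 2·131 = 262 ⇒ h = 1.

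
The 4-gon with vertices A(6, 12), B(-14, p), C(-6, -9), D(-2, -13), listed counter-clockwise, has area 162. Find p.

Write out the shoelace sum; only the two edges meeting at B involve p:
2·Area = [(6·p − (-14)·12) + ((-14)·(-9) − (-6)·p)] + 114
       = 12·p + 408 = 324
⇒ p = -7.

-7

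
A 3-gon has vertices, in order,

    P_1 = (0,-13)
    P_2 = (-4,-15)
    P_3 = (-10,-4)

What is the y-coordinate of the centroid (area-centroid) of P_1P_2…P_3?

Apply Gauss's area formula. First the cross-terms c_i = x_i·y_{i+1} − x_{i+1}·y_i:
  -52, -134, 130  ⇒  2A = -56, A = -28.
Then Σ (y_i + y_{i+1})·c_i = 1792, so ȳ = 1792 / (6·(-28)) = -32/3.

-32/3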